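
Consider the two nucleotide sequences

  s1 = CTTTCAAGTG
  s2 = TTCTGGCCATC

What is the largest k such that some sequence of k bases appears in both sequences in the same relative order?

6

Let dp[i][j] be the LCS length of the first i bases of s1 and the first j bases of s2. dp[i][j] = dp[i-1][j-1]+1 when the i-th and j-th bases match, else max(dp[i-1][j], dp[i][j-1]).
    ·  T  T  C  T  G  G  C  C  A  T  C
 ·  0  0  0  0  0  0  0  0  0  0  0  0
 C  0  0  0  1  1  1  1  1  1  1  1  1
 T  0  1  1  1  2  2  2  2  2  2  2  2
 T  0  1  2  2  2  2  2  2  2  2  3  3
 T  0  1  2  2  3  3  3  3  3  3  3  3
 C  0  1  2  3  3  3  3  4  4  4  4  4
 A  0  1  2  3  3  3  3  4  4  5  5  5
 A  0  1  2  3  3  3  3  4  4  5  5  5
 G  0  1  2  3  3  4  4  4  4  5  5  5
 T  0  1  2  3  4  4  4  4  4  5  6  6
 G  0  1  2  3  4  5  5  5  5  5  6  6
dp[10][11] = 6. One LCS (by backtracking along matches): TTTCAT.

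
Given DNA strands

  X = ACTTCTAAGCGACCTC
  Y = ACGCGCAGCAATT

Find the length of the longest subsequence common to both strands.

Match A [1,1], C [2,4], C [5,6], A [8,7], G [9,8], C [10,9], A [12,11], T [15,13] — 8 bases in the same relative order in both. dp[16][13] = 8 confirms this is the maximum.

8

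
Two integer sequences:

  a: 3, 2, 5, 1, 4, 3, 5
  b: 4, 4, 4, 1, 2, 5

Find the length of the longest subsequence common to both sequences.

Match 2 at a[2]=b[5] → 5 at a[7]=b[6] — 2 values in the same relative order in both. Since dp[7][6] = 2, nothing longer is possible.

2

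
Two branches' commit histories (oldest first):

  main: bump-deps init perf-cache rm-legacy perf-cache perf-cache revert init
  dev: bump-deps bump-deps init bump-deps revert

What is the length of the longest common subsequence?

Match bump-deps (main #1, dev #2), then init (main #2, dev #3), then revert (main #7, dev #5) — 3 commits in the same relative order in both. The LCS DP gives dp[8][5] = 3, so this is optimal.

3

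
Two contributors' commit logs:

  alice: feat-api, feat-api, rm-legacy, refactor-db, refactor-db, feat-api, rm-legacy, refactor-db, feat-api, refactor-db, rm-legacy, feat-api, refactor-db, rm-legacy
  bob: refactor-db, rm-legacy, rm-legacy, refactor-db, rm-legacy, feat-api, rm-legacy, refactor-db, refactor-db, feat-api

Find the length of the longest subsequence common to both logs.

7

Taking rm-legacy (alice #3, bob #3); then refactor-db (alice #4, bob #4); then feat-api (alice #6, bob #6); then rm-legacy (alice #7, bob #7); then refactor-db (alice #8, bob #8); then refactor-db (alice #10, bob #9); then feat-api (alice #12, bob #10) gives a common subsequence of length 7. Since dp[14][10] = 7, nothing longer is possible.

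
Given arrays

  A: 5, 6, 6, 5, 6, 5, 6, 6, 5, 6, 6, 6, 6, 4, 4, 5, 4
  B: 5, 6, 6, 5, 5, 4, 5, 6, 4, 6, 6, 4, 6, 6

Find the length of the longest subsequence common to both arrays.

10

One common subsequence of length 10: 5 at A[1]=B[1], then 6 at A[2]=B[2], then 6 at A[3]=B[3], then 5 at A[4]=B[5], then 5 at A[6]=B[7], then 6 at A[7]=B[8], then 6 at A[8]=B[10], then 6 at A[10]=B[11], then 6 at A[12]=B[13], then 6 at A[13]=B[14], and the DP table's final entry dp[17][14] is also 10, so no common subsequence is longer.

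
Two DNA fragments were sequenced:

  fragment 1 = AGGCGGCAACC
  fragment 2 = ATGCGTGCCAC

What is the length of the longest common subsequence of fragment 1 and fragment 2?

Pick A (fragment 1 #1, fragment 2 #1); then G (fragment 1 #3, fragment 2 #3); then C (fragment 1 #4, fragment 2 #4); then G (fragment 1 #5, fragment 2 #5); then G (fragment 1 #6, fragment 2 #7); then C (fragment 1 #7, fragment 2 #9); then A (fragment 1 #9, fragment 2 #10); then C (fragment 1 #11, fragment 2 #11); all 8 bases appear in both, in order. Since dp[11][11] = 8, nothing longer is possible.

8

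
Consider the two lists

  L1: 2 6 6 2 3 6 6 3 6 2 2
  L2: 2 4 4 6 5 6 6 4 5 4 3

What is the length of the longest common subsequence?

5

Let dp[i][j] be the LCS length of the first i values of L1 and the first j values of L2. dp[i][j] = dp[i-1][j-1]+1 when the i-th and j-th values match, else max(dp[i-1][j], dp[i][j-1]).
    ·  2  4  4  6  5  6  6  4  5  4  3
 ·  0  0  0  0  0  0  0  0  0  0  0  0
 2  0  1  1  1  1  1  1  1  1  1  1  1
 6  0  1  1  1  2  2  2  2  2  2  2  2
 6  0  1  1  1  2  2  3  3  3  3  3  3
 2  0  1  1  1  2  2  3  3  3  3  3  3
 3  0  1  1  1  2  2  3  3  3  3  3  4
 6  0  1  1  1  2  2  3  4  4  4  4  4
 6  0  1  1  1  2  2  3  4  4  4  4  4
 3  0  1  1  1  2  2  3  4  4  4  4  5
 6  0  1  1  1  2  2  3  4  4  4  4  5
 2  0  1  1  1  2  2  3  4  4  4  4  5
 2  0  1  1  1  2  2  3  4  4  4  4  5
dp[11][11] = 5. One LCS (by backtracking along matches): 2, 6, 6, 6, 3.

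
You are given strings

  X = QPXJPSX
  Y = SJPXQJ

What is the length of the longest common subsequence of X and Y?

3

Taking P (X #2, Y #3), then X (X #3, Y #4), then J (X #4, Y #6) gives a common subsequence of length 3. dp[7][6] = 3 confirms this is the maximum.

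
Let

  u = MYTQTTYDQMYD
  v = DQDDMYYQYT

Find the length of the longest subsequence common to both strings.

5

One common subsequence of length 5: M (u #1, v #5); then Y (u #2, v #6); then Y (u #7, v #7); then Q (u #9, v #8); then Y (u #11, v #9). The LCS DP gives dp[12][10] = 5, so this is optimal.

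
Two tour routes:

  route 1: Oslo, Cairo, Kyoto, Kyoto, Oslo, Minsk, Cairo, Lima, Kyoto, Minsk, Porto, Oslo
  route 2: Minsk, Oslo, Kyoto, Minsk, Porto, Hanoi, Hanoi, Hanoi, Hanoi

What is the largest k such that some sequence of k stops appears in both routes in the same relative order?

4

Match Oslo [5,2] → Kyoto [9,3] → Minsk [10,4] → Porto [11,5] — 4 stops in the same relative order in both. Since dp[12][9] = 4, nothing longer is possible.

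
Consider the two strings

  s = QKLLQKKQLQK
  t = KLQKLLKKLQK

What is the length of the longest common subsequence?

One common subsequence of length 9: Q at s[1]=t[3]; then K at s[2]=t[4]; then L at s[3]=t[5]; then L at s[4]=t[6]; then K at s[6]=t[7]; then K at s[7]=t[8]; then L at s[9]=t[9]; then Q at s[10]=t[10]; then K at s[11]=t[11]. Since dp[11][11] = 9, nothing longer is possible.

9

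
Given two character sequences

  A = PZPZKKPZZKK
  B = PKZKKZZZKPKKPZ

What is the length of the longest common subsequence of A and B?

8

Pick P [1,1], Z [4,3], K [5,4], K [6,5], Z [8,7], Z [9,8], K [10,11], K [11,12]; all 8 characters appear in both, in order. dp[11][14] = 8 confirms this is the maximum.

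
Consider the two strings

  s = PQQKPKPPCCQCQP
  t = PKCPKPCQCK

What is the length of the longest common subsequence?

Let dp[i][j] be the LCS length of the first i characters of s and the first j characters of t. dp[i][j] = dp[i-1][j-1]+1 when the i-th and j-th characters match, else max(dp[i-1][j], dp[i][j-1]).
    ·  P  K  C  P  K  P  C  Q  C  K
 ·  0  0  0  0  0  0  0  0  0  0  0
 P  0  1  1  1  1  1  1  1  1  1  1
 Q  0  1  1  1  1  1  1  1  2  2  2
 Q  0  1  1  1  1  1  1  1  2  2  2
 K  0  1  2  2  2  2  2  2  2  2  3
 P  0  1  2  2  3  3  3  3  3  3  3
 K  0  1  2  2  3  4  4  4  4  4  4
 P  0  1  2  2  3  4  5  5  5  5  5
 P  0  1  2  2  3  4  5  5  5  5  5
 C  0  1  2  3  3  4  5  6  6  6  6
 C  0  1  2  3  3  4  5  6  6  7  7
 Q  0  1  2  3  3  4  5  6  7  7  7
 C  0  1  2  3  3  4  5  6  7  8  8
 Q  0  1  2  3  3  4  5  6  7  8  8
 P  0  1  2  3  4  4  5  6  7  8  8
dp[14][10] = 8. One LCS (by backtracking along matches): PKPKPCQC.

8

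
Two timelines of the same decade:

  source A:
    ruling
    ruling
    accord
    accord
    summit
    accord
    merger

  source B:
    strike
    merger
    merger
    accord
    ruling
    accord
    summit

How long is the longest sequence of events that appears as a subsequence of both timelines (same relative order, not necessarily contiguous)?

3

Taking ruling (source A #2, source B #5) → accord (source A #4, source B #6) → summit (source A #5, source B #7) gives a common subsequence of length 3. dp[7][7] = 3 confirms this is the maximum.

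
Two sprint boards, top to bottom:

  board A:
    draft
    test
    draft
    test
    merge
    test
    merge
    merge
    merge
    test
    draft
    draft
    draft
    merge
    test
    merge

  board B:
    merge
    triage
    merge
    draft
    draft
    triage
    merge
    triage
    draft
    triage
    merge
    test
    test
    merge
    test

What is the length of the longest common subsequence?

Match merge at board A[5]=board B[1]; then merge at board A[9]=board B[3]; then draft at board A[11]=board B[4]; then draft at board A[12]=board B[5]; then draft at board A[13]=board B[9]; then merge at board A[14]=board B[11]; then test at board A[15]=board B[13]; then merge at board A[16]=board B[14] — 8 tasks in the same relative order in both. The LCS DP gives dp[16][15] = 8, so this is optimal.

8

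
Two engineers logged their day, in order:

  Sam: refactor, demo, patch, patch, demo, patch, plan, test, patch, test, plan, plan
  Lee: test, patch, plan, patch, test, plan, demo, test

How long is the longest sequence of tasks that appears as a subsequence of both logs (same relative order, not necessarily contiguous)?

5

One common subsequence of length 5: patch [6,2]; then plan [7,3]; then patch [9,4]; then test [10,5]; then plan [11,6], and the DP table's final entry dp[12][8] is also 5, so no common subsequence is longer.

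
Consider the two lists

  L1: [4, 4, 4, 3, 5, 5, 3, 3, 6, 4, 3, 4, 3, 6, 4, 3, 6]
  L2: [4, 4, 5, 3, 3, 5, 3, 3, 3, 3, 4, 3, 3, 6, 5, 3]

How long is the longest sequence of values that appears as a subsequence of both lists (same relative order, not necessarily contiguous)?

11

Pick 4 at L1[1]=L2[1], then 4 at L1[2]=L2[2], then 3 at L1[4]=L2[5], then 5 at L1[5]=L2[6], then 3 at L1[7]=L2[9], then 3 at L1[8]=L2[10], then 4 at L1[10]=L2[11], then 3 at L1[11]=L2[12], then 3 at L1[13]=L2[13], then 6 at L1[14]=L2[14], then 3 at L1[16]=L2[16]; all 11 values appear in both, in order. dp[17][16] = 11 confirms this is the maximum.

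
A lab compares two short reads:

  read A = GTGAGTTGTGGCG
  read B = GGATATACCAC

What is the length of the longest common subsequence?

Pick G at read A[1]=read B[1], G at read A[3]=read B[2], A at read A[4]=read B[3], T at read A[6]=read B[4], T at read A[7]=read B[6], C at read A[12]=read B[11]; all 6 bases appear in both, in order. The LCS DP gives dp[13][11] = 6, so this is optimal.

6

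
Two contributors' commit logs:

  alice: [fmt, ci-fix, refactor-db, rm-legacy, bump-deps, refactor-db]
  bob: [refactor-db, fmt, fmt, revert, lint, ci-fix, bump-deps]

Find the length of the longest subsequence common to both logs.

Match fmt [1,3]; then ci-fix [2,6]; then bump-deps [5,7] — 3 commits in the same relative order in both. The LCS DP gives dp[6][7] = 3, so this is optimal.

3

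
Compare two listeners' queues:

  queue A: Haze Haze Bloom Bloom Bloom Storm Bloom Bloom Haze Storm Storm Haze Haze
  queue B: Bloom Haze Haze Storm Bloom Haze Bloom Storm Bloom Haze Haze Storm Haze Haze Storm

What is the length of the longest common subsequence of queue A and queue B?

10

Pick Haze (queue A #1, queue B #2) → Haze (queue A #2, queue B #3) → Bloom (queue A #3, queue B #5) → Bloom (queue A #5, queue B #7) → Storm (queue A #6, queue B #8) → Bloom (queue A #7, queue B #9) → Haze (queue A #9, queue B #11) → Storm (queue A #11, queue B #12) → Haze (queue A #12, queue B #13) → Haze (queue A #13, queue B #14); all 10 songs appear in both, in order. Since dp[13][15] = 10, nothing longer is possible.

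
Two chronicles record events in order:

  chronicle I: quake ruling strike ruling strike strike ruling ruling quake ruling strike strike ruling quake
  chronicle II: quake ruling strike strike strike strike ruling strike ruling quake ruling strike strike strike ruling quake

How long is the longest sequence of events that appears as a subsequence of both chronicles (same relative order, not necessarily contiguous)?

13

Pick quake at chronicle I[1]=chronicle II[1], then ruling at chronicle I[2]=chronicle II[2], then strike at chronicle I[3]=chronicle II[4], then strike at chronicle I[5]=chronicle II[5], then strike at chronicle I[6]=chronicle II[6], then ruling at chronicle I[7]=chronicle II[7], then ruling at chronicle I[8]=chronicle II[9], then quake at chronicle I[9]=chronicle II[10], then ruling at chronicle I[10]=chronicle II[11], then strike at chronicle I[11]=chronicle II[13], then strike at chronicle I[12]=chronicle II[14], then ruling at chronicle I[13]=chronicle II[15], then quake at chronicle I[14]=chronicle II[16]; all 13 events appear in both, in order. Since dp[14][16] = 13, nothing longer is possible.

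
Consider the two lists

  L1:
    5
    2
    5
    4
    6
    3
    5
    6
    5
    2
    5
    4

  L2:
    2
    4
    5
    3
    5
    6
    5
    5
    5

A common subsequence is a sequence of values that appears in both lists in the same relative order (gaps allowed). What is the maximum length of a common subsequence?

Pick 2 (L1 #2, L2 #1), 5 (L1 #3, L2 #3), 3 (L1 #6, L2 #4), 5 (L1 #7, L2 #5), 6 (L1 #8, L2 #6), 5 (L1 #9, L2 #8), 5 (L1 #11, L2 #9); all 7 values appear in both, in order. The LCS DP gives dp[12][9] = 7, so this is optimal.

7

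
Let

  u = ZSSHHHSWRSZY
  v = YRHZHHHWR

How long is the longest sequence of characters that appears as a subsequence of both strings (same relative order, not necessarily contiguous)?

6

One common subsequence of length 6: Z at u[1]=v[4], H at u[4]=v[5], H at u[5]=v[6], H at u[6]=v[7], W at u[8]=v[8], R at u[9]=v[9]. dp[12][9] = 6 confirms this is the maximum.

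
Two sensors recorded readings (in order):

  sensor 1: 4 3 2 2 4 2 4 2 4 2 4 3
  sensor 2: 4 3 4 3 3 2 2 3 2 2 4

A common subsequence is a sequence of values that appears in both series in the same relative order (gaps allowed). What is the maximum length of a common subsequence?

Let dp[i][j] be the LCS length of the first i values of sensor 1 and the first j values of sensor 2. dp[i][j] = dp[i-1][j-1]+1 when the i-th and j-th values match, else max(dp[i-1][j], dp[i][j-1]).
    ·  4  3  4  3  3  2  2  3  2  2  4
 ·  0  0  0  0  0  0  0  0  0  0  0  0
 4  0  1  1  1  1  1  1  1  1  1  1  1
 3  0  1  2  2  2  2  2  2  2  2  2  2
 2  0  1  2  2  2  2  3  3  3  3  3  3
 2  0  1  2  2  2  2  3  4  4  4  4  4
 4  0  1  2  3  3  3  3  4  4  4  4  5
 2  0  1  2  3  3  3  4  4  4  5  5  5
 4  0  1  2  3  3  3  4  4  4  5  5  6
 2  0  1  2  3  3  3  4  5  5  5  6  6
 4  0  1  2  3  3  3  4  5  5  5  6  7
 2  0  1  2  3  3  3  4  5  5  6  6  7
 4  0  1  2  3  3  3  4  5  5  6  6  7
 3  0  1  2  3  4  4  4  5  6  6  6  7
dp[12][11] = 7. One LCS (by backtracking along matches): 4, 3, 2, 2, 2, 2, 4.

7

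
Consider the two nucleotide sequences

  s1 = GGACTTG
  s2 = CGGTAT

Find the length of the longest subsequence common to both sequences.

4

Let dp[i][j] be the LCS length of the first i bases of s1 and the first j bases of s2. dp[i][j] = dp[i-1][j-1]+1 when the i-th and j-th bases match, else max(dp[i-1][j], dp[i][j-1]).
    ·  C  G  G  T  A  T
 ·  0  0  0  0  0  0  0
 G  0  0  1  1  1  1  1
 G  0  0  1  2  2  2  2
 A  0  0  1  2  2  3  3
 C  0  1  1  2  2  3  3
 T  0  1  1  2  3  3  4
 T  0  1  1  2  3  3  4
 G  0  1  2  2  3  3  4
dp[7][6] = 4. One LCS (by backtracking along matches): GGAT.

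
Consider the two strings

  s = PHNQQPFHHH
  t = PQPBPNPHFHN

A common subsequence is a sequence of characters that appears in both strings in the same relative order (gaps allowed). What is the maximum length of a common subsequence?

One common subsequence of length 5: P at s[1]=t[5], N at s[3]=t[6], P at s[6]=t[7], F at s[7]=t[9], H at s[8]=t[10], and the DP table's final entry dp[10][11] is also 5, so no common subsequence is longer.

5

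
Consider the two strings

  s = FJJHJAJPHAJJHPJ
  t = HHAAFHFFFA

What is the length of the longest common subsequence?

4

Let dp[i][j] be the LCS length of the first i characters of s and the first j characters of t. dp[i][j] = dp[i-1][j-1]+1 when the i-th and j-th characters match, else max(dp[i-1][j], dp[i][j-1]).
    ·  H  H  A  A  F  H  F  F  F  A
 ·  0  0  0  0  0  0  0  0  0  0  0
 F  0  0  0  0  0  1  1  1  1  1  1
 J  0  0  0  0  0  1  1  1  1  1  1
 J  0  0  0  0  0  1  1  1  1  1  1
 H  0  1  1  1  1  1  2  2  2  2  2
 J  0  1  1  1  1  1  2  2  2  2  2
 A  0  1  1  2  2  2  2  2  2  2  3
 J  0  1  1  2  2  2  2  2  2  2  3
 P  0  1  1  2  2  2  2  2  2  2  3
 H  0  1  2  2  2  2  3  3  3  3  3
 A  0  1  2  3  3  3  3  3  3  3  4
 J  0  1  2  3  3  3  3  3  3  3  4
 J  0  1  2  3  3  3  3  3  3  3  4
 H  0  1  2  3  3  3  4  4  4  4  4
 P  0  1  2  3  3  3  4  4  4  4  4
 J  0  1  2  3  3  3  4  4  4  4  4
dp[15][10] = 4. One LCS (by backtracking along matches): HAHA.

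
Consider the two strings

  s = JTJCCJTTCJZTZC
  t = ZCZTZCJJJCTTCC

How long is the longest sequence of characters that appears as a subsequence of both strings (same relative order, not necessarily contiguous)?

Taking J (s #1, t #8), then J (s #3, t #9), then C (s #5, t #10), then T (s #7, t #11), then T (s #8, t #12), then C (s #9, t #13), then C (s #14, t #14) gives a common subsequence of length 7. The LCS DP gives dp[14][14] = 7, so this is optimal.

7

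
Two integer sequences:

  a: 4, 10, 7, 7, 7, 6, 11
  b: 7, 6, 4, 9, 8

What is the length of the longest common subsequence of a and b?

Let dp[i][j] be the LCS length of the first i values of a and the first j values of b. dp[i][j] = dp[i-1][j-1]+1 when the i-th and j-th values match, else max(dp[i-1][j], dp[i][j-1]).
    ·  7  6  4  9  8
 ·  0  0  0  0  0  0
 4  0  0  0  1  1  1
10  0  0  0  1  1  1
 7  0  1  1  1  1  1
 7  0  1  1  1  1  1
 7  0  1  1  1  1  1
 6  0  1  2  2  2  2
11  0  1  2  2  2  2
dp[7][5] = 2. One LCS (by backtracking along matches): 7, 6.

2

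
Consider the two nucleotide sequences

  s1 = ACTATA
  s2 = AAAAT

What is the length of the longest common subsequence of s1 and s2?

Pick A (s1 #1, s2 #3); then A (s1 #4, s2 #4); then T (s1 #5, s2 #5); all 3 bases appear in both, in order, and the DP table's final entry dp[6][5] is also 3, so no common subsequence is longer.

3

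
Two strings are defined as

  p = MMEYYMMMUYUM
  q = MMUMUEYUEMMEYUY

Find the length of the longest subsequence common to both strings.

One common subsequence of length 8: M (p #1, q #2), M (p #2, q #4), E (p #3, q #6), Y (p #4, q #7), M (p #6, q #10), M (p #7, q #11), U (p #9, q #14), Y (p #10, q #15). The LCS DP gives dp[12][15] = 8, so this is optimal.

8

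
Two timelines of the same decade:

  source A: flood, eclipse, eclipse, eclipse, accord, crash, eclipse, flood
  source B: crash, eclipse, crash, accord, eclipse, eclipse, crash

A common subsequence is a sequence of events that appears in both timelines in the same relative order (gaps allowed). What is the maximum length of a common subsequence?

One common subsequence of length 4: eclipse (source A #2, source B #2), then eclipse (source A #3, source B #5), then eclipse (source A #4, source B #6), then crash (source A #6, source B #7). dp[8][7] = 4 confirms this is the maximum.

4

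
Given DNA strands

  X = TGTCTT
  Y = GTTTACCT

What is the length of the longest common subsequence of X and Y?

Let dp[i][j] be the LCS length of the first i bases of X and the first j bases of Y. dp[i][j] = dp[i-1][j-1]+1 when the i-th and j-th bases match, else max(dp[i-1][j], dp[i][j-1]).
    ·  G  T  T  T  A  C  C  T
 ·  0  0  0  0  0  0  0  0  0
 T  0  0  1  1  1  1  1  1  1
 G  0  1  1  1  1  1  1  1  1
 T  0  1  2  2  2  2  2  2  2
 C  0  1  2  2  2  2  3  3  3
 T  0  1  2  3  3  3  3  3  4
 T  0  1  2  3  4  4  4  4  4
dp[6][8] = 4. One LCS (by backtracking along matches): TTCT.

4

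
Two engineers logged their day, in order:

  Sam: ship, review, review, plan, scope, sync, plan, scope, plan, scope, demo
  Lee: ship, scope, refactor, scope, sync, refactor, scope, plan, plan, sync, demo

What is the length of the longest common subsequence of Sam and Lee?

Match ship [1,1] → scope [5,4] → sync [6,5] → plan [7,8] → plan [9,9] → demo [11,11] — 6 tasks in the same relative order in both, and the DP table's final entry dp[11][11] is also 6, so no common subsequence is longer.

6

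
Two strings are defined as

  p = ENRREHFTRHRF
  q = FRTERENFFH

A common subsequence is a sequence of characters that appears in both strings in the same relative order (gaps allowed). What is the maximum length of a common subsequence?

Pick E at p[1]=q[4], then R at p[4]=q[5], then E at p[5]=q[6], then F at p[7]=q[9], then H at p[10]=q[10]; all 5 characters appear in both, in order. dp[12][10] = 5 confirms this is the maximum.

5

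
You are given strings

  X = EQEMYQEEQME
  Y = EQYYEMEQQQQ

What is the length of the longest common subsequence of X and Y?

6

Let dp[i][j] be the LCS length of the first i characters of X and the first j characters of Y. dp[i][j] = dp[i-1][j-1]+1 when the i-th and j-th characters match, else max(dp[i-1][j], dp[i][j-1]).
    ·  E  Q  Y  Y  E  M  E  Q  Q  Q  Q
 ·  0  0  0  0  0  0  0  0  0  0  0  0
 E  0  1  1  1  1  1  1  1  1  1  1  1
 Q  0  1  2  2  2  2  2  2  2  2  2  2
 E  0  1  2  2  2  3  3  3  3  3  3  3
 M  0  1  2  2  2  3  4  4  4  4  4  4
 Y  0  1  2  3  3  3  4  4  4  4  4  4
 Q  0  1  2  3  3  3  4  4  5  5  5  5
 E  0  1  2  3  3  4  4  5  5  5  5  5
 E  0  1  2  3  3  4  4  5  5  5  5  5
 Q  0  1  2  3  3  4  4  5  6  6  6  6
 M  0  1  2  3  3  4  5  5  6  6  6  6
 E  0  1  2  3  3  4  5  6  6  6  6  6
dp[11][11] = 6. One LCS (by backtracking along matches): EQEMQQ.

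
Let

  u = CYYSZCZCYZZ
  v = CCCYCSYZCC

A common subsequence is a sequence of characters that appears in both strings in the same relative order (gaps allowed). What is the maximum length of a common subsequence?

6

Taking C [1,3], Y [2,4], Y [3,7], Z [5,8], C [6,9], C [8,10] gives a common subsequence of length 6, and the DP table's final entry dp[11][10] is also 6, so no common subsequence is longer.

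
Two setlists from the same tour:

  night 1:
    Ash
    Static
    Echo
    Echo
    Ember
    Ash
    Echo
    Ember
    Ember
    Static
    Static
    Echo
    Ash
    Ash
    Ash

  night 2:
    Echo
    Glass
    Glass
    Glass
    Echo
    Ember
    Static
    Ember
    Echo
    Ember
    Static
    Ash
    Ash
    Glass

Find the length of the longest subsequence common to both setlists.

8

One common subsequence of length 8: Echo (night 1 #3, night 2 #1), then Echo (night 1 #4, night 2 #5), then Ember (night 1 #5, night 2 #8), then Echo (night 1 #7, night 2 #9), then Ember (night 1 #9, night 2 #10), then Static (night 1 #11, night 2 #11), then Ash (night 1 #13, night 2 #12), then Ash (night 1 #14, night 2 #13). Since dp[15][14] = 8, nothing longer is possible.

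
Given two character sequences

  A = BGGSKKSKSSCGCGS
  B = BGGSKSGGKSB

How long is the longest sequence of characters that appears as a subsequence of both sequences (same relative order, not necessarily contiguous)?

Match B (A #1, B #1), G (A #2, B #2), G (A #3, B #3), S (A #7, B #4), K (A #8, B #5), S (A #10, B #6), G (A #12, B #7), G (A #14, B #8), S (A #15, B #10) — 9 characters in the same relative order in both. The LCS DP gives dp[15][11] = 9, so this is optimal.

9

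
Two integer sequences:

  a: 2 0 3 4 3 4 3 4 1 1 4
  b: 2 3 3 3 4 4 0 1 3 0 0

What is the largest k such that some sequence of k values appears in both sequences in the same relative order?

Let dp[i][j] be the LCS length of the first i values of a and the first j values of b. dp[i][j] = dp[i-1][j-1]+1 when the i-th and j-th values match, else max(dp[i-1][j], dp[i][j-1]).
    ·  2  3  3  3  4  4  0  1  3  0  0
 ·  0  0  0  0  0  0  0  0  0  0  0  0
 2  0  1  1  1  1  1  1  1  1  1  1  1
 0  0  1  1  1  1  1  1  2  2  2  2  2
 3  0  1  2  2  2  2  2  2  2  3  3  3
 4  0  1  2  2  2  3  3  3  3  3  3  3
 3  0  1  2  3  3  3  3  3  3  4  4  4
 4  0  1  2  3  3  4  4  4  4  4  4  4
 3  0  1  2  3  4  4  4  4  4  5  5  5
 4  0  1  2  3  4  5  5  5  5  5  5  5
 1  0  1  2  3  4  5  5  5  6  6  6  6
 1  0  1  2  3  4  5  5  5  6  6  6  6
 4  0  1  2  3  4  5  6  6  6  6  6  6
dp[11][11] = 6. One LCS (by backtracking along matches): 2, 3, 3, 4, 4, 1.

6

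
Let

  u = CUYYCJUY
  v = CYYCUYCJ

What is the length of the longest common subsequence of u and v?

Pick C [1,1], then Y [3,2], then Y [4,3], then C [5,4], then U [7,5], then Y [8,6]; all 6 characters appear in both, in order. The LCS DP gives dp[8][8] = 6, so this is optimal.

6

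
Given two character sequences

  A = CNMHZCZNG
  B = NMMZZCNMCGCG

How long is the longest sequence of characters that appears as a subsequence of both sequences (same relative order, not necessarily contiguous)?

6

Let dp[i][j] be the LCS length of the first i characters of A and the first j characters of B. dp[i][j] = dp[i-1][j-1]+1 when the i-th and j-th characters match, else max(dp[i-1][j], dp[i][j-1]).
    ·  N  M  M  Z  Z  C  N  M  C  G  C  G
 ·  0  0  0  0  0  0  0  0  0  0  0  0  0
 C  0  0  0  0  0  0  1  1  1  1  1  1  1
 N  0  1  1  1  1  1  1  2  2  2  2  2  2
 M  0  1  2  2  2  2  2  2  3  3  3  3  3
 H  0  1  2  2  2  2  2  2  3  3  3  3  3
 Z  0  1  2  2  3  3  3  3  3  3  3  3  3
 C  0  1  2  2  3  3  4  4  4  4  4  4  4
 Z  0  1  2  2  3  4  4  4  4  4  4  4  4
 N  0  1  2  2  3  4  4  5  5  5  5  5  5
 G  0  1  2  2  3  4  4  5  5  5  6  6  6
dp[9][12] = 6. One LCS (by backtracking along matches): NMZCNG.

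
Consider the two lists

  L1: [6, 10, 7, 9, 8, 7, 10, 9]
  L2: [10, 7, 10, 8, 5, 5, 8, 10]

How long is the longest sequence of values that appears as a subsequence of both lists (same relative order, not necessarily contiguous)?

4

Pick 10 (L1 #2, L2 #1), then 7 (L1 #3, L2 #2), then 8 (L1 #5, L2 #7), then 10 (L1 #7, L2 #8); all 4 values appear in both, in order. The LCS DP gives dp[8][8] = 4, so this is optimal.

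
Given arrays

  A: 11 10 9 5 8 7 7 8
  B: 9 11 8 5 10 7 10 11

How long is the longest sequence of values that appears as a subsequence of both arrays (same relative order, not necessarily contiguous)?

3

Pick 11 at A[1]=B[2], then 10 at A[2]=B[5], then 7 at A[6]=B[6]; all 3 values appear in both, in order, and the DP table's final entry dp[8][8] is also 3, so no common subsequence is longer.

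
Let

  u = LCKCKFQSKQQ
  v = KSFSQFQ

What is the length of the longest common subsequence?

Match K (u #3, v #1) → F (u #6, v #3) → S (u #8, v #4) → Q (u #10, v #5) → Q (u #11, v #7) — 5 characters in the same relative order in both. dp[11][7] = 5 confirms this is the maximum.

5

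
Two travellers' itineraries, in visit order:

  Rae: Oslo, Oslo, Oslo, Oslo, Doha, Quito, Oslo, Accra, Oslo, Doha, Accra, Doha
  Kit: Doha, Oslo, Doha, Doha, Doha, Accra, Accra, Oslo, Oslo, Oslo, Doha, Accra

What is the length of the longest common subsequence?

Pick Oslo [1,2]; then Oslo [4,8]; then Oslo [7,9]; then Oslo [9,10]; then Doha [10,11]; then Accra [11,12]; all 6 stops appear in both, in order, and the DP table's final entry dp[12][12] is also 6, so no common subsequence is longer.

6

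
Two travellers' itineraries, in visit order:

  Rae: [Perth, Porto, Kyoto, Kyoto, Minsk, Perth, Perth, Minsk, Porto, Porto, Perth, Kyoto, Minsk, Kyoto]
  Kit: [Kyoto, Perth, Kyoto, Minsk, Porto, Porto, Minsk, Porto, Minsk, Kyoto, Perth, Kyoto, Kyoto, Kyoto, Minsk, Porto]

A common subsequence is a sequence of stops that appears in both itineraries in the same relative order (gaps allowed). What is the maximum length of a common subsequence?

8

One common subsequence of length 8: Perth [1,2], then Kyoto [4,3], then Minsk [5,4], then Minsk [8,7], then Porto [9,8], then Perth [11,11], then Kyoto [12,14], then Minsk [13,15]. The LCS DP gives dp[14][16] = 8, so this is optimal.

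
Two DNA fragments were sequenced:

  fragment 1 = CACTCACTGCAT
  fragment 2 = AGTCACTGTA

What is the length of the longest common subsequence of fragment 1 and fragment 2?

Let dp[i][j] be the LCS length of the first i bases of fragment 1 and the first j bases of fragment 2. dp[i][j] = dp[i-1][j-1]+1 when the i-th and j-th bases match, else max(dp[i-1][j], dp[i][j-1]).
    ·  A  G  T  C  A  C  T  G  T  A
 ·  0  0  0  0  0  0  0  0  0  0  0
 C  0  0  0  0  1  1  1  1  1  1  1
 A  0  1  1  1  1  2  2  2  2  2  2
 C  0  1  1  1  2  2  3  3  3  3  3
 T  0  1  1  2  2  2  3  4  4  4  4
 C  0  1  1  2  3  3  3  4  4  4  4
 A  0  1  1  2  3  4  4  4  4  4  5
 C  0  1  1  2  3  4  5  5  5  5  5
 T  0  1  1  2  3  4  5  6  6  6  6
 G  0  1  2  2  3  4  5  6  7  7  7
 C  0  1  2  2  3  4  5  6  7  7  7
 A  0  1  2  2  3  4  5  6  7  7  8
 T  0  1  2  3  3  4  5  6  7  8  8
dp[12][10] = 8. One LCS (by backtracking along matches): ATCACTGA.

8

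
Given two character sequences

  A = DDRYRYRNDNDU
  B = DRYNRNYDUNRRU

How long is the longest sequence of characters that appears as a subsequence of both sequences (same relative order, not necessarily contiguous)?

One common subsequence of length 8: D at A[2]=B[1]; then R at A[3]=B[2]; then Y at A[4]=B[3]; then R at A[5]=B[5]; then Y at A[6]=B[7]; then D at A[9]=B[8]; then N at A[10]=B[10]; then U at A[12]=B[13]. dp[12][13] = 8 confirms this is the maximum.

8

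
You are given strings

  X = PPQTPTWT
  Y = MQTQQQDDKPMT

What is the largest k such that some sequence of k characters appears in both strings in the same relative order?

Let dp[i][j] be the LCS length of the first i characters of X and the first j characters of Y. dp[i][j] = dp[i-1][j-1]+1 when the i-th and j-th characters match, else max(dp[i-1][j], dp[i][j-1]).
    ·  M  Q  T  Q  Q  Q  D  D  K  P  M  T
 ·  0  0  0  0  0  0  0  0  0  0  0  0  0
 P  0  0  0  0  0  0  0  0  0  0  1  1  1
 P  0  0  0  0  0  0  0  0  0  0  1  1  1
 Q  0  0  1  1  1  1  1  1  1  1  1  1  1
 T  0  0  1  2  2  2  2  2  2  2  2  2  2
 P  0  0  1  2  2  2  2  2  2  2  3  3  3
 T  0  0  1  2  2  2  2  2  2  2  3  3  4
 W  0  0  1  2  2  2  2  2  2  2  3  3  4
 T  0  0  1  2  2  2  2  2  2  2  3  3  4
dp[8][12] = 4. One LCS (by backtracking along matches): QTPT.

4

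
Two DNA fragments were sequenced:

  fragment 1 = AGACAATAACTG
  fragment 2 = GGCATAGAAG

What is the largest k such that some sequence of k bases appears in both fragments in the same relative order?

Let dp[i][j] be the LCS length of the first i bases of fragment 1 and the first j bases of fragment 2. dp[i][j] = dp[i-1][j-1]+1 when the i-th and j-th bases match, else max(dp[i-1][j], dp[i][j-1]).
    ·  G  G  C  A  T  A  G  A  A  G
 ·  0  0  0  0  0  0  0  0  0  0  0
 A  0  0  0  0  1  1  1  1  1  1  1
 G  0  1  1  1  1  1  1  2  2  2  2
 A  0  1  1  1  2  2  2  2  3  3  3
 C  0  1  1  2  2  2  2  2  3  3  3
 A  0  1  1  2  3  3  3  3  3  4  4
 A  0  1  1  2  3  3  4  4  4  4  4
 T  0  1  1  2  3  4  4  4  4  4  4
 A  0  1  1  2  3  4  5  5  5  5  5
 A  0  1  1  2  3  4  5  5  6  6  6
 C  0  1  1  2  3  4  5  5  6  6  6
 T  0  1  1  2  3  4  5  5  6  6  6
 G  0  1  2  2  3  4  5  6  6  6  7
dp[12][10] = 7. One LCS (by backtracking along matches): GCAAAAG.

7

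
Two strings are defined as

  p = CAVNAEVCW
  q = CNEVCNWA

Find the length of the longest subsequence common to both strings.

One common subsequence of length 6: C [1,1]; then N [4,2]; then E [6,3]; then V [7,4]; then C [8,5]; then W [9,7], and the DP table's final entry dp[9][8] is also 6, so no common subsequence is longer.

6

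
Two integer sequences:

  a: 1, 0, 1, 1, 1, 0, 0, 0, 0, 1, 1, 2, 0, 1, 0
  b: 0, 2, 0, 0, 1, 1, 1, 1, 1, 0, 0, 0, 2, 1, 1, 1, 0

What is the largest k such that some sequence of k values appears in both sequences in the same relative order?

Pick 1 (a #1, b #6); then 1 (a #3, b #7); then 1 (a #4, b #8); then 1 (a #5, b #9); then 0 (a #6, b #10); then 0 (a #7, b #11); then 0 (a #8, b #12); then 1 (a #10, b #14); then 1 (a #11, b #15); then 1 (a #14, b #16); then 0 (a #15, b #17); all 11 values appear in both, in order, and the DP table's final entry dp[15][17] is also 11, so no common subsequence is longer.

11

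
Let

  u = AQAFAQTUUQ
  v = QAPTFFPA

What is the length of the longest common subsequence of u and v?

One common subsequence of length 4: Q (u #2, v #1) → A (u #3, v #2) → F (u #4, v #6) → A (u #5, v #8). dp[10][8] = 4 confirms this is the maximum.

4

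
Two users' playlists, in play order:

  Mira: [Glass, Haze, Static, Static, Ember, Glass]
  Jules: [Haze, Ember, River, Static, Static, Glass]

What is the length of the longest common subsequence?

4

Pick Haze [2,1], then Static [3,4], then Static [4,5], then Glass [6,6]; all 4 songs appear in both, in order. Since dp[6][6] = 4, nothing longer is possible.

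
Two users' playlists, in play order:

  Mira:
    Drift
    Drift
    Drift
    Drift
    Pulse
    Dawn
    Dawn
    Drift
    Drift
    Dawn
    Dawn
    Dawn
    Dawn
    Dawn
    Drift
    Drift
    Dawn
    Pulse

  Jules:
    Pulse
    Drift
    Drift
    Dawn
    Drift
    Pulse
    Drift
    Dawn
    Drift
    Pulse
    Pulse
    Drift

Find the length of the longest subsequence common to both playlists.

8

One common subsequence of length 8: Drift at Mira[1]=Jules[2], then Drift at Mira[2]=Jules[3], then Drift at Mira[4]=Jules[5], then Pulse at Mira[5]=Jules[6], then Drift at Mira[9]=Jules[7], then Dawn at Mira[14]=Jules[8], then Drift at Mira[15]=Jules[9], then Drift at Mira[16]=Jules[12]. The LCS DP gives dp[18][12] = 8, so this is optimal.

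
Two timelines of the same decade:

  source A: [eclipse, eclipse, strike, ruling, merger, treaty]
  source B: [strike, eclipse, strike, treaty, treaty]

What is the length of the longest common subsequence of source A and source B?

3

One common subsequence of length 3: eclipse [2,2]; then strike [3,3]; then treaty [6,5]. The LCS DP gives dp[6][5] = 3, so this is optimal.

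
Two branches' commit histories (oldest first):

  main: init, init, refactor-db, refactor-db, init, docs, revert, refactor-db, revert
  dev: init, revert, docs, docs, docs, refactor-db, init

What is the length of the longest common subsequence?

Match init [1,1], then refactor-db [4,6], then init [5,7] — 3 commits in the same relative order in both. Since dp[9][7] = 3, nothing longer is possible.

3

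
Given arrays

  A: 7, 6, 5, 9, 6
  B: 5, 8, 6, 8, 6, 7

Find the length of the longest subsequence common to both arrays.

Let dp[i][j] be the LCS length of the first i values of A and the first j values of B. dp[i][j] = dp[i-1][j-1]+1 when the i-th and j-th values match, else max(dp[i-1][j], dp[i][j-1]).
    ·  5  8  6  8  6  7
 ·  0  0  0  0  0  0  0
 7  0  0  0  0  0  0  1
 6  0  0  0  1  1  1  1
 5  0  1  1  1  1  1  1
 9  0  1  1  1  1  1  1
 6  0  1  1  2  2  2  2
dp[5][6] = 2. One LCS (by backtracking along matches): 6, 6.

2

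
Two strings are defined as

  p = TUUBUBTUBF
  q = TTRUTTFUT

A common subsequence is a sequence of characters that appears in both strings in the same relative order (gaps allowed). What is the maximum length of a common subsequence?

Taking T (p #1, q #2); then U (p #2, q #4); then U (p #5, q #8); then T (p #7, q #9) gives a common subsequence of length 4. The LCS DP gives dp[10][9] = 4, so this is optimal.

4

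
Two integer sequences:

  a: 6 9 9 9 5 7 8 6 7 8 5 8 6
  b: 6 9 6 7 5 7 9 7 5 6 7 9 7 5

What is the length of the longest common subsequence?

7

Match 6 at a[1]=b[1], 9 at a[2]=b[2], 9 at a[3]=b[7], 5 at a[5]=b[9], 7 at a[6]=b[11], 7 at a[9]=b[13], 5 at a[11]=b[14] — 7 values in the same relative order in both, and the DP table's final entry dp[13][14] is also 7, so no common subsequence is longer.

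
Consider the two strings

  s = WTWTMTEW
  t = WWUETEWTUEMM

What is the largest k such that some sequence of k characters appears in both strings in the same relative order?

Pick W [1,2] → T [2,5] → W [3,7] → T [4,8] → M [5,12]; all 5 characters appear in both, in order. Since dp[8][12] = 5, nothing longer is possible.

5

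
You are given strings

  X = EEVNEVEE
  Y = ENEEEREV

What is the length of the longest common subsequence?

Match E (X #1, Y #1) → E (X #2, Y #3) → E (X #5, Y #4) → E (X #7, Y #5) → E (X #8, Y #7) — 5 characters in the same relative order in both. dp[8][8] = 5 confirms this is the maximum.

5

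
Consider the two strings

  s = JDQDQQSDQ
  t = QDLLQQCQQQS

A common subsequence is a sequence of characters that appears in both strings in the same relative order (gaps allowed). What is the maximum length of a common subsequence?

5

Match D (s #2, t #2); then Q (s #3, t #8); then Q (s #5, t #9); then Q (s #6, t #10); then S (s #7, t #11) — 5 characters in the same relative order in both. dp[9][11] = 5 confirms this is the maximum.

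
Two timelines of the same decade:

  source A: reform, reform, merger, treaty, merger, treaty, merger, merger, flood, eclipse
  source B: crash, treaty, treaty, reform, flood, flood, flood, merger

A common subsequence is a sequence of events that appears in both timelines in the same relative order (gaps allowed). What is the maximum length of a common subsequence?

3

Taking treaty at source A[4]=source B[2], then treaty at source A[6]=source B[3], then merger at source A[8]=source B[8] gives a common subsequence of length 3. The LCS DP gives dp[10][8] = 3, so this is optimal.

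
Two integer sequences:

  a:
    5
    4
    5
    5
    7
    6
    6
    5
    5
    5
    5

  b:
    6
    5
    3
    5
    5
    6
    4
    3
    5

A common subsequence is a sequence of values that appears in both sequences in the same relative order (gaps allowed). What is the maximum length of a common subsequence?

One common subsequence of length 5: 5 [1,2]; then 5 [3,4]; then 5 [4,5]; then 6 [6,6]; then 5 [11,9]. Since dp[11][9] = 5, nothing longer is possible.

5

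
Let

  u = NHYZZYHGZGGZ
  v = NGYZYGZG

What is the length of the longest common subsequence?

7

Let dp[i][j] be the LCS length of the first i characters of u and the first j characters of v. dp[i][j] = dp[i-1][j-1]+1 when the i-th and j-th characters match, else max(dp[i-1][j], dp[i][j-1]).
    ·  N  G  Y  Z  Y  G  Z  G
 ·  0  0  0  0  0  0  0  0  0
 N  0  1  1  1  1  1  1  1  1
 H  0  1  1  1  1  1  1  1  1
 Y  0  1  1  2  2  2  2  2  2
 Z  0  1  1  2  3  3  3  3  3
 Z  0  1  1  2  3  3  3  4  4
 Y  0  1  1  2  3  4  4  4  4
 H  0  1  1  2  3  4  4  4  4
 G  0  1  2  2  3  4  5  5  5
 Z  0  1  2  2  3  4  5  6  6
 G  0  1  2  2  3  4  5  6  7
 G  0  1  2  2  3  4  5  6  7
 Z  0  1  2  2  3  4  5  6  7
dp[12][8] = 7. One LCS (by backtracking along matches): NYZYGZG.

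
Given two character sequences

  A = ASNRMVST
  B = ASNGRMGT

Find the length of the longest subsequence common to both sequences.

Taking A at A[1]=B[1] → S at A[2]=B[2] → N at A[3]=B[3] → R at A[4]=B[5] → M at A[5]=B[6] → T at A[8]=B[8] gives a common subsequence of length 6. The LCS DP gives dp[8][8] = 6, so this is optimal.

6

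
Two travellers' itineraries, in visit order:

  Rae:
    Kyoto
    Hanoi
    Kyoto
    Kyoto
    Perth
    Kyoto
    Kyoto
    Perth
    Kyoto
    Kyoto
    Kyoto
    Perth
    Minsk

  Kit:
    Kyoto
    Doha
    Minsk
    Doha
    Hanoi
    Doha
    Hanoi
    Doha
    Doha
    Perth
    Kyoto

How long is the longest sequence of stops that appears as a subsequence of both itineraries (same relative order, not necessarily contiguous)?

Match Kyoto (Rae #1, Kit #1) → Hanoi (Rae #2, Kit #7) → Perth (Rae #8, Kit #10) → Kyoto (Rae #11, Kit #11) — 4 stops in the same relative order in both. The LCS DP gives dp[13][11] = 4, so this is optimal.

4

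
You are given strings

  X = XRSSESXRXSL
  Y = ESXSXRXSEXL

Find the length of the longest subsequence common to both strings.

7

One common subsequence of length 7: X [1,3], S [6,4], X [7,5], R [8,6], X [9,7], S [10,8], L [11,11], and the DP table's final entry dp[11][11] is also 7, so no common subsequence is longer.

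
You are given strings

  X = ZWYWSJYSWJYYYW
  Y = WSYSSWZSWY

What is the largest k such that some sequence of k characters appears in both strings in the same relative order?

6

Pick W (X #2, Y #1), Y (X #3, Y #3), W (X #4, Y #6), S (X #8, Y #8), W (X #9, Y #9), Y (X #13, Y #10); all 6 characters appear in both, in order, and the DP table's final entry dp[14][10] is also 6, so no common subsequence is longer.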